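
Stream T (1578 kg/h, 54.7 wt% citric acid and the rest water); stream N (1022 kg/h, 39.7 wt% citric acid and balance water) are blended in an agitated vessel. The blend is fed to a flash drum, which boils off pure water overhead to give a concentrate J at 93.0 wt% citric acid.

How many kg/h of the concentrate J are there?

1364 kg/h

citric acid entering = 1578×0.547 + 1022×0.397 = 1268.9 kg/h.
All citric acid reports to J, so J = 1268.9/0.930 = 1364.4 kg/h.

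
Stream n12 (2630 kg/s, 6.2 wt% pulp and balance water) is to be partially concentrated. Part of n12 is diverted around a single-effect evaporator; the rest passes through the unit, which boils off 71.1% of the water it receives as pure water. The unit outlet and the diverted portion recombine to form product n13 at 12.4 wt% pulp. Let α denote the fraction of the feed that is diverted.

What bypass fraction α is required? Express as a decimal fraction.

All 2630×0.062 = 163.06 kg/s of pulp reaches n13, so n13 = 163.06/0.124 = 1315 kg/s and vapour = 1315 kg/s.
The evaporator receives (1−α)·2630 of feed at 0.938 water and removes 0.711 of that water:
0.711×0.938×(1−α)×2630 = 1315
(1−α) = 1315/1754 = 0.7497;  α = 0.2503.

0.250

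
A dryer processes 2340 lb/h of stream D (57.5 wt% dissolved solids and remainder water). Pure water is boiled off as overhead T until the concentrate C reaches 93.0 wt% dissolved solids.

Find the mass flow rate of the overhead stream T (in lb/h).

893.2 lb/h

dissolved solids is conserved: 2340×0.575 = 1345.5 lb/h all reports to the concentrate.
Concentrate = 1345.5/(target fraction) = 1446.8 lb/h.
Overhead = 2340 − 1446.8 = 893.23 lb/h.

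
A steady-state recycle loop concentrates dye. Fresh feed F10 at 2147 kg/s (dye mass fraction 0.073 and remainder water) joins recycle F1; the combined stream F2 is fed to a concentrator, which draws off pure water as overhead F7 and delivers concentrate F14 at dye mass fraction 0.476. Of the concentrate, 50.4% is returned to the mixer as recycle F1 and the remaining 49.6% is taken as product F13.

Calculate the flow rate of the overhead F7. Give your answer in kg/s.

Overall dye balance (none leaves overhead): dye in fresh feed = dye in product, i.e. 2147×0.073 = (1−0.504)·F14·0.476.
F14 = 156.73/(0.476×0.496) = 663.84 kg/s.
Recycle F1 = 0.504×663.84 = 334.58 kg/s.
Combined feed F2 = 2147 + 334.58 = 2481.6 kg/s.
Overhead F7 = F2 − F14 = 2481.6 − 663.84 = 1817.7 kg/s.

1818 kg/s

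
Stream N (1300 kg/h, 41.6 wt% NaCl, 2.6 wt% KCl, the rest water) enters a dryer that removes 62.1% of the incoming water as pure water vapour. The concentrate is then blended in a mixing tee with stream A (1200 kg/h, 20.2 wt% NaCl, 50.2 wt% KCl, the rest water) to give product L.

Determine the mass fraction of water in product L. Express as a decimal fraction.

0.307

Vapour removed = 0.621×0.558×1300 = 450.47 kg/h; concentrate = 849.53 kg/h.
water reaching the mixer = 274.93 (from concentrate) + 1200×0.296 = 630.13 kg/h.
Product flow = 849.53 + 1200 = 2049.5 kg/h; water fraction = 0.307.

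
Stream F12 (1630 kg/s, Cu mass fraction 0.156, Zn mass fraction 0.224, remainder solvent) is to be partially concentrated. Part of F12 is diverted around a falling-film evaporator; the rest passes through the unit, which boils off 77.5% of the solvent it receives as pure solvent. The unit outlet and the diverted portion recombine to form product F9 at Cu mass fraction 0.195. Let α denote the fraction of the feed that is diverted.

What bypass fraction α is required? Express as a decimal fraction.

All 1630×0.156 = 254.28 kg/s of Cu reaches F9, so F9 = 254.28/0.195 = 1304 kg/s and vapour = 326 kg/s.
The evaporator receives (1−α)·1630 of feed at 0.620 solvent and removes 0.775 of that solvent:
0.775×0.620×(1−α)×1630 = 326
(1−α) = 326/783.22 = 0.4162;  α = 0.5838.

0.584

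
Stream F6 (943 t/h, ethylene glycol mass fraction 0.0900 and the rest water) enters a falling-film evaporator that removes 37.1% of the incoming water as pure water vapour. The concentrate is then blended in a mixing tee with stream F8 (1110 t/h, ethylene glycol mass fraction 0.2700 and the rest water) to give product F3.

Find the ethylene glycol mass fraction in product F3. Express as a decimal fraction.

Vapour removed = 0.371×0.910×943 = 318.37 t/h; concentrate = 624.63 t/h.
ethylene glycol reaching the mixer = 84.87 (from concentrate) + 1110×0.270 = 384.57 t/h.
Product flow = 624.63 + 1110 = 1734.6 t/h; ethylene glycol fraction = 0.2217.

0.2217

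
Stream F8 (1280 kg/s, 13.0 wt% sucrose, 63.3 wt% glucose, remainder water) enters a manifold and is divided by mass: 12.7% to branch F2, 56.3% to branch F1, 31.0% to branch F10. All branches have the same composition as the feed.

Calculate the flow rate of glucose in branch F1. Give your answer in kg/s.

Branch F1 total = 0.563×1280 = 720.64 kg/s.
glucose in F1 = 0.633×720.64 = 456.17 kg/s.

456.2 kg/s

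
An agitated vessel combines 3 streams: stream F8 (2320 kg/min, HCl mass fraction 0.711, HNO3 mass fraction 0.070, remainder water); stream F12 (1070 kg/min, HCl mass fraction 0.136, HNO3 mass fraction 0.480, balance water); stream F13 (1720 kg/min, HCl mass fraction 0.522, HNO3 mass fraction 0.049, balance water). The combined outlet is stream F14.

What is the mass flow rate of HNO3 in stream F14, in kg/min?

HNO3 out = HNO3 in = 2320×0.070 + 1070×0.480 + 1720×0.049 = 760.28 kg/min.

760.3 kg/min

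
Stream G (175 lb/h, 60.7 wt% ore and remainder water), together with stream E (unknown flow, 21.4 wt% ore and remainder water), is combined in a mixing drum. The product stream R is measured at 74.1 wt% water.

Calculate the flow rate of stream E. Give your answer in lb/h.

Let E be the unknown flow. Total out = 175 + E.
water balance: 68.775 + 0.786·E = 0.741·(175 + E)
(0.786 − 0.741)·E = 0.741×175 − 68.775 = 60.9
E = 60.9 / 0.045 = 1353.3 lb/h

1353 lb/h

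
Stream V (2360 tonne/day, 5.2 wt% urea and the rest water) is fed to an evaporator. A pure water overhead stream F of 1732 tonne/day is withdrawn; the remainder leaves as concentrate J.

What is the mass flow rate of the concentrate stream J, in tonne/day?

Concentrate = 2360 − 1732 = 628 tonne/day.

628 tonne/day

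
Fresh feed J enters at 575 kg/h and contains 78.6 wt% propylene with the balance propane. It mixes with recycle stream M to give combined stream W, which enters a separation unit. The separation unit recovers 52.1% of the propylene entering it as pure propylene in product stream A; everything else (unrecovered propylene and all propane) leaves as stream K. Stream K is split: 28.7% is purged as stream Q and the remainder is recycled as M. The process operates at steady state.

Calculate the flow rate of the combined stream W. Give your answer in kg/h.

propane enters only via J and leaves only via the purge: 575×0.214 = 0.287×(propane in K), and the separation unit passes all propane, so propane in W = propane in K = 428.75 kg/h.
propylene in W: m_A = 575×0.786 + (1−0.287)·(1−0.521)·m_A, so m_A = 451.95/0.6585 = 686.36 kg/h.
W = 686.36 + 428.75 = 1115.1 kg/h.

1115 kg/h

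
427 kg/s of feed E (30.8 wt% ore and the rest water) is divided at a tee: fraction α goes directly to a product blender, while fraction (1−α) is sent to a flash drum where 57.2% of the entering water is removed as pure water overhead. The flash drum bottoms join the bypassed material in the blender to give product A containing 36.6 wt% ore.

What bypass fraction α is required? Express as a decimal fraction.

All 427×0.308 = 131.52 kg/s of ore reaches A, so A = 131.52/0.366 = 359.33 kg/s and vapour = 67.667 kg/s.
The evaporator receives (1−α)·427 of feed at 0.692 water and removes 0.572 of that water:
0.572×0.692×(1−α)×427 = 67.667
(1−α) = 67.667/169.02 = 0.4004;  α = 0.5996.

0.600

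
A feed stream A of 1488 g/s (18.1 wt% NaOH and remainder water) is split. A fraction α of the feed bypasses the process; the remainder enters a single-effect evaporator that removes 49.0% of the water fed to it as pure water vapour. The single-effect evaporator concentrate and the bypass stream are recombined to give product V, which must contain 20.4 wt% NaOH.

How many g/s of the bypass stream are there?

1070 g/s

All 1488×0.181 = 269.33 g/s of NaOH reaches V, so V = 269.33/0.204 = 1320.2 g/s and vapour = 167.76 g/s.
The evaporator receives (1−α)·1488 of feed at 0.819 water and removes 0.490 of that water:
0.490×0.819×(1−α)×1488 = 167.76
(1−α) = 167.76/597.15 = 0.2809;  α = 0.7191.
Bypass flow = 0.7191×1488 = 1070 g/s.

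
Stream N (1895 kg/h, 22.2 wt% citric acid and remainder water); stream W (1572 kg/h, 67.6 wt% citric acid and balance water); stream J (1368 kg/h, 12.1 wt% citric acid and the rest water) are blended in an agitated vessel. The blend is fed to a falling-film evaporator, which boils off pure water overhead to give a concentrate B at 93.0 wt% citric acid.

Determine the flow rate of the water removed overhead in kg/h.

citric acid entering = 1895×0.222 + 1572×0.676 + 1368×0.121 = 1648.9 kg/h.
All citric acid reports to B, so B = 1648.9/0.930 = 1773 kg/h.
Total feed = 4835 kg/h; overhead = 4835 − 1773 = 3062 kg/h.

3062 kg/h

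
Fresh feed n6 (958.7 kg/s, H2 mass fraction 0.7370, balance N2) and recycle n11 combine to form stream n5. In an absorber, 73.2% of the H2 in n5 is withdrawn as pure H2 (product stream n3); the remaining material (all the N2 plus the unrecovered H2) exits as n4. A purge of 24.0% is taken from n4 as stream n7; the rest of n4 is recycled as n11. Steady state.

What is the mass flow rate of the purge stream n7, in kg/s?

309.2 kg/s

N2 enters only via n6 and leaves only via the purge: 958.7×0.263 = 0.240×(N2 in n4), and the absorber passes all N2, so N2 in n5 = N2 in n4 = 1050.6 kg/s.
H2 in n5: m_A = 958.7×0.737 + (1−0.240)·(1−0.732)·m_A, so m_A = 706.56/0.7963 = 887.28 kg/s.
n4 = (1−0.732)×887.28 + 1050.6 = 1288.4 kg/s.
Purge n7 = 0.240×1288.4 = 309.21 kg/s.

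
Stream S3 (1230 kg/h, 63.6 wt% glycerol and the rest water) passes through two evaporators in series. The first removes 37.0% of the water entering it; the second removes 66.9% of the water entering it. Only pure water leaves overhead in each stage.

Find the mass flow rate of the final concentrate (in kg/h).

875.6 kg/h

water in feed = 1230×0.364 = 447.72 kg/h.
After stage 1: water left = (1−0.370)×447.72 = 282.06; stream total = 1064.3 kg/h.
After stage 2: water left = (1−0.669)×282.06 = 93.363; final concentrate = 875.64 kg/h.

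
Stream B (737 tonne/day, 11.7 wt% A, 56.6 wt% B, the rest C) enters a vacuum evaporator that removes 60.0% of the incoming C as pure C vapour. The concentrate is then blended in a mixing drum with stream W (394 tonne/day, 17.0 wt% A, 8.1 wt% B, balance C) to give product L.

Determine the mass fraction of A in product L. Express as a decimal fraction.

Vapour removed = 0.600×0.317×737 = 140.18 tonne/day; concentrate = 596.82 tonne/day.
A reaching the mixer = 86.229 (from concentrate) + 394×0.170 = 153.21 tonne/day.
Product flow = 596.82 + 394 = 990.82 tonne/day; A fraction = 0.155.

0.155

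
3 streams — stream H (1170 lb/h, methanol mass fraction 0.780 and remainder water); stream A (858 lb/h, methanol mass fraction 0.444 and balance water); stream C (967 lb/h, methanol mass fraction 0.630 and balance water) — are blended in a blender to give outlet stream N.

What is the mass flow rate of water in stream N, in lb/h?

1092 lb/h

water out = water in = 1170×0.220 + 858×0.556 + 967×0.370 = 1092.2 lb/h.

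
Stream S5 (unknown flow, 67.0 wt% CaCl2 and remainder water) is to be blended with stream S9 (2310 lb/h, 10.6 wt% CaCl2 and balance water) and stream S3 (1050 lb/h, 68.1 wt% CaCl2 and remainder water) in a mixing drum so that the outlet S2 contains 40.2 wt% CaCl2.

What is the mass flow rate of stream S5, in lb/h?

Let S5 be the unknown flow. Total out = 3360 + S5.
CaCl2 balance: 959.91 + 0.670·S5 = 0.402·(3360 + S5)
(0.670 − 0.402)·S5 = 0.402×3360 − 959.91 = 390.81
S5 = 390.81 / 0.268 = 1458.2 lb/h

1458 lb/h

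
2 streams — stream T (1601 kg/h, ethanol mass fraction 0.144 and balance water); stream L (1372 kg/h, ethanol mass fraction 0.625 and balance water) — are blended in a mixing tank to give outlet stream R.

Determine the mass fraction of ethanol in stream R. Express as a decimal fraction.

Total flow out = 1601 + 1372 = 2973 kg/h.
ethanol in = 1601×0.144 + 1372×0.625 = 1088 kg/h.
ethanol mass fraction in R = 1088/2973 = 0.366.

0.366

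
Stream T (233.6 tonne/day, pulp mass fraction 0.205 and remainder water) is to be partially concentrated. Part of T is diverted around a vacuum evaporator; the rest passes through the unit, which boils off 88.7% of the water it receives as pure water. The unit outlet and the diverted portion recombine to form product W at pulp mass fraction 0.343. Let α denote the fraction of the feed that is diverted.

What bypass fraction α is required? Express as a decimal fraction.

All 233.6×0.205 = 47.888 tonne/day of pulp reaches W, so W = 47.888/0.343 = 139.62 tonne/day and vapour = 93.985 tonne/day.
The evaporator receives (1−α)·233.6 of feed at 0.795 water and removes 0.887 of that water:
0.887×0.795×(1−α)×233.6 = 93.985
(1−α) = 93.985/164.73 = 0.5706;  α = 0.4294.

0.429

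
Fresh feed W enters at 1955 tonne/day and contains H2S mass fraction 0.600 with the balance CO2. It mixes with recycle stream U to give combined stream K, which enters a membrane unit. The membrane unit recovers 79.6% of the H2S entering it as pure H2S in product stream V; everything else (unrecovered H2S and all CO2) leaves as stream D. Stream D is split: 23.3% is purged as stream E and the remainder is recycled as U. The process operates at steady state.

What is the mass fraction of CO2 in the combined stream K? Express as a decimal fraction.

CO2 enters only via W and leaves only via the purge: 1955×0.400 = 0.233×(CO2 in D), and the membrane unit passes all CO2, so CO2 in K = CO2 in D = 3356.2 tonne/day.
H2S in K: m_A = 1955×0.600 + (1−0.233)·(1−0.796)·m_A, so m_A = 1173/0.8435 = 1390.6 tonne/day.
K = 1390.6 + 3356.2 = 4746.8 tonne/day.
CO2 fraction in K = 3356.2/4746.8 = 0.707.

0.707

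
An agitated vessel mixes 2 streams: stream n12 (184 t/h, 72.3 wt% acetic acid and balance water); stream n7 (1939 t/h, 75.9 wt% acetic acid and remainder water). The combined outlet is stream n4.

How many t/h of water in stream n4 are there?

518.3 t/h

water out = water in = 184×0.277 + 1939×0.241 = 518.27 t/h.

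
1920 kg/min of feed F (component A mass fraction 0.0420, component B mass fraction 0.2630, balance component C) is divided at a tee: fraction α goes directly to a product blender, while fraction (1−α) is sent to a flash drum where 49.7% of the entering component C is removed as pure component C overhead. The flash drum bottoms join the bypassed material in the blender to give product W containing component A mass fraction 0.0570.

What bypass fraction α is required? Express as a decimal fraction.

0.238

All 1920×0.042 = 80.64 kg/min of component A reaches W, so W = 80.64/0.057 = 1414.7 kg/min and vapour = 505.26 kg/min.
The evaporator receives (1−α)·1920 of feed at 0.695 component C and removes 0.497 of that component C:
0.497×0.695×(1−α)×1920 = 505.26
(1−α) = 505.26/663.2 = 0.7619;  α = 0.2381.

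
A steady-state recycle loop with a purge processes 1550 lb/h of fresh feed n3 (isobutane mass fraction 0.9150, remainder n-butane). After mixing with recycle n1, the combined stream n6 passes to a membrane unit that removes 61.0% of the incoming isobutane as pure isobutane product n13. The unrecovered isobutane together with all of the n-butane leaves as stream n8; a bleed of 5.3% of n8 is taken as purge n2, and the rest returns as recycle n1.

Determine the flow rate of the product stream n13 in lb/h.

isobutane in n6: m_A = 1550×0.915 + (1−0.053)·(1−0.610)·m_A, so m_A = 1418.2/0.6307 = 2248.8 lb/h.
Product n13 = 0.610×2248.8 = 1371.8 lb/h.

1372 lb/h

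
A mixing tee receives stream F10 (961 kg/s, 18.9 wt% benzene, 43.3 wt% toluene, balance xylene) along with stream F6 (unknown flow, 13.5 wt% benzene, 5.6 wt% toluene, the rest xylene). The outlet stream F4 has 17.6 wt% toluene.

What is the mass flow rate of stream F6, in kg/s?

2058 kg/s

Let F6 be the unknown flow. Total out = 961 + F6.
toluene balance: 416.11 + 0.056·F6 = 0.176·(961 + F6)
(0.056 − 0.176)·F6 = 0.176×961 − 416.11 = -246.98
F6 = -246.98 / -0.120 = 2058.1 kg/s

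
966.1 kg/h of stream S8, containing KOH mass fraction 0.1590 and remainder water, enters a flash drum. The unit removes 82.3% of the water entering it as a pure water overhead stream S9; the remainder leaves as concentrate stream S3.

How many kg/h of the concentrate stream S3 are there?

297.4 kg/h

water entering = 966.1×0.841 = 812.49 kg/h; overhead removed = 0.823×812.49 = 668.68 kg/h.
Concentrate = 966.1 − 668.68 = 297.42 kg/h.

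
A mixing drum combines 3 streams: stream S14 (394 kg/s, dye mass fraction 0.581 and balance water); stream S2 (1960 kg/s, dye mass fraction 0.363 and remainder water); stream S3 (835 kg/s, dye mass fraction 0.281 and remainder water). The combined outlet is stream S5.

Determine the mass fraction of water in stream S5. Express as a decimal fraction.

0.632

Total flow out = 394 + 1960 + 835 = 3189 kg/s.
water in = 394×0.419 + 1960×0.637 + 835×0.719 = 2014 kg/s.
water mass fraction in S5 = 2014/3189 = 0.632.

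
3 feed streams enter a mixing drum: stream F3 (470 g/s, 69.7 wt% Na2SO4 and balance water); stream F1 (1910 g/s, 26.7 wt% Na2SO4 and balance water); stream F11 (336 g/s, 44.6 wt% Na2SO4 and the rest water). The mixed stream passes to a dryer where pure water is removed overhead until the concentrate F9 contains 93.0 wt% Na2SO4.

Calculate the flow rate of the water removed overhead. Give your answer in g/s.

Na2SO4 entering = 470×0.697 + 1910×0.267 + 336×0.446 = 987.42 g/s.
All Na2SO4 reports to F9, so F9 = 987.42/0.930 = 1061.7 g/s.
Total feed = 2716 g/s; overhead = 2716 − 1061.7 = 1654.3 g/s.

1654 g/s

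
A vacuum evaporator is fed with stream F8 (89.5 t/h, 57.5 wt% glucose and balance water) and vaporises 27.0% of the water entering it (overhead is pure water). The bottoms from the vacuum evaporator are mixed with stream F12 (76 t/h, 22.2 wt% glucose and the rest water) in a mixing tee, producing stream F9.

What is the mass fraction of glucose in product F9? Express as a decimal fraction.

Vapour removed = 0.270×0.425×89.5 = 10.27 t/h; concentrate = 79.23 t/h.
glucose reaching the mixer = 51.462 (from concentrate) + 76×0.222 = 68.334 t/h.
Product flow = 79.23 + 76 = 155.23 t/h; glucose fraction = 0.440.

0.440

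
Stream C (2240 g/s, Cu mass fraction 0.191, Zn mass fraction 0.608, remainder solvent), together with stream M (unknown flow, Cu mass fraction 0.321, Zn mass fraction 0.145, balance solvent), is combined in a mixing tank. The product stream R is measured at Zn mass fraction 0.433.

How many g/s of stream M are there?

1361 g/s

Let M be the unknown flow. Total out = 2240 + M.
Zn balance: 1361.9 + 0.145·M = 0.433·(2240 + M)
(0.145 − 0.433)·M = 0.433×2240 − 1361.9 = -392
M = -392 / -0.288 = 1361.1 g/s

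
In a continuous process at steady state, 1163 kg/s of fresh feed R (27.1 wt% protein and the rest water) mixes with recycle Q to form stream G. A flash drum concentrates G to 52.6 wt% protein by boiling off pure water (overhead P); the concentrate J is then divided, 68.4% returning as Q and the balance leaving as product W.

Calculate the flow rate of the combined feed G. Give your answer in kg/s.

Overall protein balance (none leaves overhead): protein in fresh feed = protein in product, i.e. 1163×0.271 = (1−0.684)·J·0.526.
J = 315.17/(0.526×0.316) = 1896.2 kg/s.
Recycle Q = 0.684×1896.2 = 1297 kg/s.
Combined feed G = 1163 + 1297 = 2460 kg/s.

2460 kg/s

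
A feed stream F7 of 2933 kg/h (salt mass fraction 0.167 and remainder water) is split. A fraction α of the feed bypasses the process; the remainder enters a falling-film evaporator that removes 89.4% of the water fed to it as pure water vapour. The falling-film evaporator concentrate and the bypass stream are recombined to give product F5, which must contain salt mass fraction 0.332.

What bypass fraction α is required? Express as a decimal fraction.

All 2933×0.167 = 489.81 kg/h of salt reaches F5, so F5 = 489.81/0.332 = 1475.3 kg/h and vapour = 1457.7 kg/h.
The evaporator receives (1−α)·2933 of feed at 0.833 water and removes 0.894 of that water:
0.894×0.833×(1−α)×2933 = 1457.7
(1−α) = 1457.7/2184.2 = 0.6674;  α = 0.3326.

0.333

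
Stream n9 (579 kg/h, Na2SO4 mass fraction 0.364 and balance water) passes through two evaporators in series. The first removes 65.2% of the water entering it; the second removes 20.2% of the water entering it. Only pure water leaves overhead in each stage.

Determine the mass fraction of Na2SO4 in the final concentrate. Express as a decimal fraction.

0.673

water in feed = 579×0.636 = 368.24 kg/h.
After stage 1: water left = (1−0.652)×368.24 = 128.15; stream total = 338.9 kg/h.
After stage 2: water left = (1−0.202)×128.15 = 102.26; final concentrate = 313.02 kg/h.
Na2SO4 fraction = 210.76/313.02 = 0.673.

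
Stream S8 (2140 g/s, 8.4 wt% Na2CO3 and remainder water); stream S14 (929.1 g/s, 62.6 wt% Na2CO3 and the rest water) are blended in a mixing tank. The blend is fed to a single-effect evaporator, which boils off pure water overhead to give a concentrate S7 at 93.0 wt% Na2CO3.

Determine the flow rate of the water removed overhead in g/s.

2250 g/s

Na2CO3 entering = 2140×0.084 + 929.1×0.626 = 761.38 g/s.
All Na2CO3 reports to S7, so S7 = 761.38/0.930 = 818.68 g/s.
Total feed = 3069.1 g/s; overhead = 3069.1 − 818.68 = 2250.4 g/s.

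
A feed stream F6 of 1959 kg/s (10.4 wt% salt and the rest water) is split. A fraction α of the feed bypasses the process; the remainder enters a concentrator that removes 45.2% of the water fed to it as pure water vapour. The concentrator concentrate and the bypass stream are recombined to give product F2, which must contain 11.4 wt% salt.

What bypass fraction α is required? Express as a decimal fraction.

0.783

All 1959×0.104 = 203.74 kg/s of salt reaches F2, so F2 = 203.74/0.114 = 1787.2 kg/s and vapour = 171.84 kg/s.
The evaporator receives (1−α)·1959 of feed at 0.896 water and removes 0.452 of that water:
0.452×0.896×(1−α)×1959 = 171.84
(1−α) = 171.84/793.38 = 0.2166;  α = 0.7834.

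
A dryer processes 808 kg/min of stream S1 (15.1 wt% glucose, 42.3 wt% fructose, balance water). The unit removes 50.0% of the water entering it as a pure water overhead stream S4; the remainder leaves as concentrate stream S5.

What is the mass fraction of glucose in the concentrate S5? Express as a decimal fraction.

0.192

glucose is not removed: 808×0.151 = 122.01 kg/min of glucose enters S5.
water entering = 808×0.426 = 344.21 kg/min; overhead removed = 0.500×344.21 = 172.1 kg/min.
Concentrate = 808 − 172.1 = 635.9 kg/min.
Mass fraction = 122.01/635.9 = 0.192.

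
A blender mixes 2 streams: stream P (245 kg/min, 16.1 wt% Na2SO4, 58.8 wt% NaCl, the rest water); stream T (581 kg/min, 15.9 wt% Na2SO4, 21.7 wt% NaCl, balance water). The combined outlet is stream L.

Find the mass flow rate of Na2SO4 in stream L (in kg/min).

Na2SO4 out = Na2SO4 in = 245×0.161 + 581×0.159 = 131.82 kg/min.

131.8 kg/min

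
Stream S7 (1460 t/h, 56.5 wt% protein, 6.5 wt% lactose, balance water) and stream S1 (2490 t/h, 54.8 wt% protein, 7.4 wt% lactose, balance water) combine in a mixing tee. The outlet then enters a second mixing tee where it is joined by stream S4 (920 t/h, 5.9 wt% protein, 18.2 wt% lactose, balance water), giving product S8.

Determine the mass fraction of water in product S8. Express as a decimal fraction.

Overall, product flow = 4870 t/h.
water in = 1460×0.370 + 2490×0.378 + 920×0.759 = 2179.7 t/h.
water fraction in S8 = 0.448.

0.448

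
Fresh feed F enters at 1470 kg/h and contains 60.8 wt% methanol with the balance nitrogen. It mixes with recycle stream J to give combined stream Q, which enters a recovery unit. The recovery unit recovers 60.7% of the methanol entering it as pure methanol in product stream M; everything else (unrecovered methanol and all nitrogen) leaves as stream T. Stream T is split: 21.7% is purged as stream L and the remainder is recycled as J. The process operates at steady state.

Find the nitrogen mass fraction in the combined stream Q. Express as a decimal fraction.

0.673

nitrogen enters only via F and leaves only via the purge: 1470×0.392 = 0.217×(nitrogen in T), and the recovery unit passes all nitrogen, so nitrogen in Q = nitrogen in T = 2655.5 kg/h.
methanol in Q: m_A = 1470×0.608 + (1−0.217)·(1−0.607)·m_A, so m_A = 893.76/0.6923 = 1291 kg/h.
Q = 1291 + 2655.5 = 3946.5 kg/h.
nitrogen fraction in Q = 2655.5/3946.5 = 0.673.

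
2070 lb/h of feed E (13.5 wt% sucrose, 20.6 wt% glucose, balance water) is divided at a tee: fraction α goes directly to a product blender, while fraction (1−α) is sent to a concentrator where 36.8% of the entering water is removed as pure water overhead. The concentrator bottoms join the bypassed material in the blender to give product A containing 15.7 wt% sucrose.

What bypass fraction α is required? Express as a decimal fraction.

All 2070×0.135 = 279.45 lb/h of sucrose reaches A, so A = 279.45/0.157 = 1779.9 lb/h and vapour = 290.06 lb/h.
The evaporator receives (1−α)·2070 of feed at 0.659 water and removes 0.368 of that water:
0.368×0.659×(1−α)×2070 = 290.06
(1−α) = 290.06/502 = 0.5778;  α = 0.4222.

0.422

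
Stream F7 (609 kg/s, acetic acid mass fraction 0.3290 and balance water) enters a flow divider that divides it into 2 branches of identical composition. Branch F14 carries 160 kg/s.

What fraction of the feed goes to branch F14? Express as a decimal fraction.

0.263

Fraction to F14 = 160/609 = 0.2627.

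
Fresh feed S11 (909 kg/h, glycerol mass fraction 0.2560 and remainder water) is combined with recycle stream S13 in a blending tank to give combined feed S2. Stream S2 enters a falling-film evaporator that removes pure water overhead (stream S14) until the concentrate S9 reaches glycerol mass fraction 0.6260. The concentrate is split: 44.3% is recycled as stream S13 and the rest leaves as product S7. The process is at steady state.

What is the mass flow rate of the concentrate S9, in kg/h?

667.4 kg/h

Overall glycerol balance (none leaves overhead): glycerol in fresh feed = glycerol in product, i.e. 909×0.256 = (1−0.443)·S9·0.626.
S9 = 232.7/(0.626×0.557) = 667.38 kg/h.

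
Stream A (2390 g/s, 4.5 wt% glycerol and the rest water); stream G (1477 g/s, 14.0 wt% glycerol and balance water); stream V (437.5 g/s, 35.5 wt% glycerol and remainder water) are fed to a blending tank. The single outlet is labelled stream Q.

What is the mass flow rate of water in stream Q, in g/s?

3835 g/s

water out = water in = 2390×0.955 + 1477×0.860 + 437.5×0.645 = 3834.9 g/s.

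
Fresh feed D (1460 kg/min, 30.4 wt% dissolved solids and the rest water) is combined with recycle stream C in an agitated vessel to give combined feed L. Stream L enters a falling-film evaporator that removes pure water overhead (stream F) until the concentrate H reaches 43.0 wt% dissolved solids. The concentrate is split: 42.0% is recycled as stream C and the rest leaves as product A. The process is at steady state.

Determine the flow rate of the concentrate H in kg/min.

Overall dissolved solids balance (none leaves overhead): dissolved solids in fresh feed = dissolved solids in product, i.e. 1460×0.304 = (1−0.420)·H·0.430.
H = 443.84/(0.430×0.580) = 1779.6 kg/min.

1780 kg/min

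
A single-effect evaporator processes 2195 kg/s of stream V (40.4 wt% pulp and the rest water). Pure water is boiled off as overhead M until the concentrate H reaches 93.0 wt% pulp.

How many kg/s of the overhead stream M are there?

pulp is conserved: 2195×0.404 = 886.78 kg/s all reports to the concentrate.
Concentrate = 886.78/(target fraction) = 953.53 kg/s.
Overhead = 2195 − 953.53 = 1241.5 kg/s.

1241 kg/s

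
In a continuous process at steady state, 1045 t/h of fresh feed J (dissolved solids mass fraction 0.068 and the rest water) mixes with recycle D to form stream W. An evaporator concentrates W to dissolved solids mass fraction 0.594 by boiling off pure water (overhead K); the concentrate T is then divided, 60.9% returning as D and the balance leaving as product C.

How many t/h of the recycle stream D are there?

Overall dissolved solids balance (none leaves overhead): dissolved solids in fresh feed = dissolved solids in product, i.e. 1045×0.068 = (1−0.609)·T·0.594.
T = 71.06/(0.594×0.391) = 305.96 t/h.
Recycle D = 0.609×305.96 = 186.33 t/h.

186.3 t/h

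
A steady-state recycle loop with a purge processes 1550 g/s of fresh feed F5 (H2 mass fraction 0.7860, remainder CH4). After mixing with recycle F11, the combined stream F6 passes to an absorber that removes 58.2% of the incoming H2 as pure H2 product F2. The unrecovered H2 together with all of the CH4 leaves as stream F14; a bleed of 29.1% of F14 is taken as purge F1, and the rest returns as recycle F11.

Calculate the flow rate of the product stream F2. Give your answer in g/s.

1008 g/s

H2 in F6: m_A = 1550×0.786 + (1−0.291)·(1−0.582)·m_A, so m_A = 1218.3/0.7036 = 1731.4 g/s.
Product F2 = 0.582×1731.4 = 1007.7 g/s.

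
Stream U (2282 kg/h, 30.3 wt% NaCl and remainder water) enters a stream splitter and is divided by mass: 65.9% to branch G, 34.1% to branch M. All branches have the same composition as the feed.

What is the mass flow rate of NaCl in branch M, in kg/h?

235.8 kg/h

Branch M total = 0.341×2282 = 778.16 kg/h.
NaCl in M = 0.303×778.16 = 235.78 kg/h.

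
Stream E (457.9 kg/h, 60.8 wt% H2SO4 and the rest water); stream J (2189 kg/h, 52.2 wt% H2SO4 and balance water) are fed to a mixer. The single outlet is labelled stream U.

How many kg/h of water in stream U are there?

1226 kg/h

water out = water in = 457.9×0.392 + 2189×0.478 = 1225.8 kg/h.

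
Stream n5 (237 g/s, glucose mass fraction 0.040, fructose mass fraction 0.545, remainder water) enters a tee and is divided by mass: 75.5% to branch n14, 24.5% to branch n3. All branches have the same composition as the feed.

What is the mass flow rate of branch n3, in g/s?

58.06 g/s

Branch n3 flow = 0.245×237 = 58.065 g/s.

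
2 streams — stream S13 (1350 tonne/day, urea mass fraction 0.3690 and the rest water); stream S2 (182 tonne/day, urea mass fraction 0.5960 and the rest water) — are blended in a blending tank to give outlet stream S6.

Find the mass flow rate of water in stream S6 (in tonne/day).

water out = water in = 1350×0.631 + 182×0.404 = 925.38 tonne/day.

925.4 tonne/day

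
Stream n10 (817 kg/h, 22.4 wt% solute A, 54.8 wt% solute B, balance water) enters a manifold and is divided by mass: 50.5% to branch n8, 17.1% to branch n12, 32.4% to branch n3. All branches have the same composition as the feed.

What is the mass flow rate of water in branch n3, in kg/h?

Branch n3 total = 0.324×817 = 264.71 kg/h.
water in n3 = 0.228×264.71 = 60.353 kg/h.

60.35 kg/h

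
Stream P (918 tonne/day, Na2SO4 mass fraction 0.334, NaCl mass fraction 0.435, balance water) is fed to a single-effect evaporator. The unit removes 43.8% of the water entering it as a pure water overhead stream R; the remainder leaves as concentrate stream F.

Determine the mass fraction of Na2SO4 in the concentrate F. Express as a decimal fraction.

0.372

Na2SO4 is not removed: 918×0.334 = 306.61 tonne/day of Na2SO4 enters F.
water entering = 918×0.231 = 212.06 tonne/day; overhead removed = 0.438×212.06 = 92.881 tonne/day.
Concentrate = 918 − 92.881 = 825.12 tonne/day.
Mass fraction = 306.61/825.12 = 0.372.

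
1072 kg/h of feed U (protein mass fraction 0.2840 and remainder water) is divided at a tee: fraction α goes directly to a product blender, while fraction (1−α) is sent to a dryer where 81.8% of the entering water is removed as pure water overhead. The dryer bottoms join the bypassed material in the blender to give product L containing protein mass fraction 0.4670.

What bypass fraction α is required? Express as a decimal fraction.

0.331

All 1072×0.284 = 304.45 kg/h of protein reaches L, so L = 304.45/0.467 = 651.92 kg/h and vapour = 420.08 kg/h.
The evaporator receives (1−α)·1072 of feed at 0.716 water and removes 0.818 of that water:
0.818×0.716×(1−α)×1072 = 420.08
(1−α) = 420.08/627.86 = 0.6691;  α = 0.3309.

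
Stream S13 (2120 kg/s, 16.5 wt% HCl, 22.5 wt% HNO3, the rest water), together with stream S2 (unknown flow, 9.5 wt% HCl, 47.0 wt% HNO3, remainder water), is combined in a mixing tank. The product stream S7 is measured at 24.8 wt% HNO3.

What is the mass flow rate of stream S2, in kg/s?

Let S2 be the unknown flow. Total out = 2120 + S2.
HNO3 balance: 477 + 0.470·S2 = 0.248·(2120 + S2)
(0.470 − 0.248)·S2 = 0.248×2120 − 477 = 48.76
S2 = 48.76 / 0.222 = 219.64 kg/s

219.6 kg/s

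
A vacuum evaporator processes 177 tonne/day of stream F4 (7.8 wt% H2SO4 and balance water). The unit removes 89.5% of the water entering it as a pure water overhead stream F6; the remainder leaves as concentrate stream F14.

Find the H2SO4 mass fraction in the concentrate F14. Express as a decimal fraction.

H2SO4 is not removed: 177×0.078 = 13.806 tonne/day of H2SO4 enters F14.
water entering = 177×0.922 = 163.19 tonne/day; overhead removed = 0.895×163.19 = 146.06 tonne/day.
Concentrate = 177 − 146.06 = 30.941 tonne/day.
Mass fraction = 13.806/30.941 = 0.446.

0.446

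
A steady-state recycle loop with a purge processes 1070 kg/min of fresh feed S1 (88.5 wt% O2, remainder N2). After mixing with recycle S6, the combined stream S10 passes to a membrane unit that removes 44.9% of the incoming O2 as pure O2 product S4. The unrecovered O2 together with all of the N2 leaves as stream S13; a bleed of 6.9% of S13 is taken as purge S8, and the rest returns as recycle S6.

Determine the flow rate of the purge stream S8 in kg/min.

197 kg/min

N2 enters only via S1 and leaves only via the purge: 1070×0.115 = 0.069×(N2 in S13), and the membrane unit passes all N2, so N2 in S10 = N2 in S13 = 1783.3 kg/min.
O2 in S10: m_A = 1070×0.885 + (1−0.069)·(1−0.449)·m_A, so m_A = 946.95/0.4870 = 1944.4 kg/min.
S13 = (1−0.449)×1944.4 + 1783.3 = 2854.7 kg/min.
Purge S8 = 0.069×2854.7 = 196.97 kg/min.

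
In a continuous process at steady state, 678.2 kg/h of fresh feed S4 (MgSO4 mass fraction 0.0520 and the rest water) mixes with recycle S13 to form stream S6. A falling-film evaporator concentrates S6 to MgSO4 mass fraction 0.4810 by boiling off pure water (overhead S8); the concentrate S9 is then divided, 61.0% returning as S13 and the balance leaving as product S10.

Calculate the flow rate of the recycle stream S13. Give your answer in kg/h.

Overall MgSO4 balance (none leaves overhead): MgSO4 in fresh feed = MgSO4 in product, i.e. 678.2×0.052 = (1−0.610)·S9·0.481.
S9 = 35.266/(0.481×0.390) = 188 kg/h.
Recycle S13 = 0.610×188 = 114.68 kg/h.

114.7 kg/h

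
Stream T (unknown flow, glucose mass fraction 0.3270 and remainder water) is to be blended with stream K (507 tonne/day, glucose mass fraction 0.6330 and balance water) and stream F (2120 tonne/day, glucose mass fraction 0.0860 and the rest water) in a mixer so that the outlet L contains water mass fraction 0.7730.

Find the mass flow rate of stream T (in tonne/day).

Let T be the unknown flow. Total out = 2627 + T.
water balance: 2123.7 + 0.673·T = 0.773·(2627 + T)
(0.673 − 0.773)·T = 0.773×2627 − 2123.7 = -93.078
T = -93.078 / -0.100 = 930.78 tonne/day

930.8 tonne/day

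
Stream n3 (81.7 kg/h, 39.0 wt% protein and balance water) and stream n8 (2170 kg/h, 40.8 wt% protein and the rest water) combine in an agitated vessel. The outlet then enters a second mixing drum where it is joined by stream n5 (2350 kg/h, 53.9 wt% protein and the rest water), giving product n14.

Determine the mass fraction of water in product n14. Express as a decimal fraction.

Overall, product flow = 4601.7 kg/h.
water in = 81.7×0.610 + 2170×0.592 + 2350×0.461 = 2417.8 kg/h.
water fraction in n14 = 0.5254.

0.5254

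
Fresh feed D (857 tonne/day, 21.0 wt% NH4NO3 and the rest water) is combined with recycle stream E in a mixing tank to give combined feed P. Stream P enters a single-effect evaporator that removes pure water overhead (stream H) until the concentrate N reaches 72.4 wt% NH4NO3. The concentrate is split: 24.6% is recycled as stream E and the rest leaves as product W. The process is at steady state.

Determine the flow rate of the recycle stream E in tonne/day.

Overall NH4NO3 balance (none leaves overhead): NH4NO3 in fresh feed = NH4NO3 in product, i.e. 857×0.210 = (1−0.246)·N·0.724.
N = 179.97/(0.724×0.754) = 329.68 tonne/day.
Recycle E = 0.246×329.68 = 81.101 tonne/day.

81.1 tonne/day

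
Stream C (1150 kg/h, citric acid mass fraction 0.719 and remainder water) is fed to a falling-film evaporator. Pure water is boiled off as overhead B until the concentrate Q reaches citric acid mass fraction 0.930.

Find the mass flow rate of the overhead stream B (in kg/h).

citric acid is conserved: 1150×0.719 = 826.85 kg/h all reports to the concentrate.
Concentrate = 826.85/(target fraction) = 889.09 kg/h.
Overhead = 1150 − 889.09 = 260.91 kg/h.

260.9 kg/h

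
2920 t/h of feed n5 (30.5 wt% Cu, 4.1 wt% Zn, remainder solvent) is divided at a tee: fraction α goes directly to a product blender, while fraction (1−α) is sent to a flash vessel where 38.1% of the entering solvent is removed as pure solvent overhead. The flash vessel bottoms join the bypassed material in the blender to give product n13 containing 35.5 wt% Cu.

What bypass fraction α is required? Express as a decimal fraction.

0.435

All 2920×0.305 = 890.6 t/h of Cu reaches n13, so n13 = 890.6/0.355 = 2508.7 t/h and vapour = 411.27 t/h.
The evaporator receives (1−α)·2920 of feed at 0.654 solvent and removes 0.381 of that solvent:
0.381×0.654×(1−α)×2920 = 411.27
(1−α) = 411.27/727.59 = 0.5652;  α = 0.4348.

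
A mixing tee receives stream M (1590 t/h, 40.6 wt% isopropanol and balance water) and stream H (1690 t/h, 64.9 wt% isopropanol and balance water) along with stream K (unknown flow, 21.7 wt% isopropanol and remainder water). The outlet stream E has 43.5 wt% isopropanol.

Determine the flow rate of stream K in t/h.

1447 t/h

Let K be the unknown flow. Total out = 3280 + K.
isopropanol balance: 1742.3 + 0.217·K = 0.435·(3280 + K)
(0.217 − 0.435)·K = 0.435×3280 − 1742.3 = -315.55
K = -315.55 / -0.218 = 1447.5 t/h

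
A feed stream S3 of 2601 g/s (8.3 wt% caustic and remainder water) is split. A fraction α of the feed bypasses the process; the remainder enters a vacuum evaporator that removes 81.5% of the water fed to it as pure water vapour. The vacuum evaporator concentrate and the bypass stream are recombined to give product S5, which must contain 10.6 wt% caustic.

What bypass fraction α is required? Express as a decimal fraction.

0.710

All 2601×0.083 = 215.88 g/s of caustic reaches S5, so S5 = 215.88/0.106 = 2036.6 g/s and vapour = 564.37 g/s.
The evaporator receives (1−α)·2601 of feed at 0.917 water and removes 0.815 of that water:
0.815×0.917×(1−α)×2601 = 564.37
(1−α) = 564.37/1943.9 = 0.2903;  α = 0.7097.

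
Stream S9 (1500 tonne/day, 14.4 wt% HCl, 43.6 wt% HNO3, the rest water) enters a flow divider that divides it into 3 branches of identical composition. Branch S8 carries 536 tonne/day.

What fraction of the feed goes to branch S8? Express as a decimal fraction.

0.357

Fraction to S8 = 536/1500 = 0.3573.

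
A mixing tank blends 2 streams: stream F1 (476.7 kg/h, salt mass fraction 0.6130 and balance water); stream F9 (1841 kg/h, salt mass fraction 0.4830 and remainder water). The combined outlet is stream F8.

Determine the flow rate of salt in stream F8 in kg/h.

1181 kg/h

salt out = salt in = 476.7×0.613 + 1841×0.483 = 1181.4 kg/h.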